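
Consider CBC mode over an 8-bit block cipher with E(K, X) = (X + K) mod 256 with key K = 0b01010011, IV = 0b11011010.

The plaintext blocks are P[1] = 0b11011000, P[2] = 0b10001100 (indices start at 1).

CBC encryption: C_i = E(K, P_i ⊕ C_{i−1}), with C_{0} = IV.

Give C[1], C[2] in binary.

C[1]: P[1] ⊕ 0b11011010 = 0b00000010; E(K, 0b00000010) = 0b01010101.
C[2]: P[2] ⊕ 0b01010101 = 0b11011001; E(K, 0b11011001) = 0b00101100.

C[1] = 0b01010101, C[2] = 0b00101100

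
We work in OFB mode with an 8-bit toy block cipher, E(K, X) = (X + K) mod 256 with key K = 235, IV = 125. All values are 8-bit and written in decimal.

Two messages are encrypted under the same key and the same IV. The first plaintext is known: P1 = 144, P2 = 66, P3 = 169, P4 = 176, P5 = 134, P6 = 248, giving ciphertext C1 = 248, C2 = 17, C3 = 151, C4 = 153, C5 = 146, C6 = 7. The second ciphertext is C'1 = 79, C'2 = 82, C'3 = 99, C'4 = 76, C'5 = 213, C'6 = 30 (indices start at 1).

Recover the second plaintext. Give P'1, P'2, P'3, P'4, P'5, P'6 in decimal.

P'1 = 39, P'2 = 1, P'3 = 93, P'4 = 101, P'5 = 193, P'6 = 225

In OFB with a reused IV, both messages share the same keystream S_i, so C_i ⊕ C'_i = P_i ⊕ P'_i and thus P'_i = P_i ⊕ C_i ⊕ C'_i.
P'1: 144 ⊕ 248 ⊕ 79 = 39.
P'2: 66 ⊕ 17 ⊕ 82 = 1.
P'3: 169 ⊕ 151 ⊕ 99 = 93.
P'4: 176 ⊕ 153 ⊕ 76 = 101.
P'5: 134 ⊕ 146 ⊕ 213 = 193.
P'6: 248 ⊕ 7 ⊕ 30 = 225.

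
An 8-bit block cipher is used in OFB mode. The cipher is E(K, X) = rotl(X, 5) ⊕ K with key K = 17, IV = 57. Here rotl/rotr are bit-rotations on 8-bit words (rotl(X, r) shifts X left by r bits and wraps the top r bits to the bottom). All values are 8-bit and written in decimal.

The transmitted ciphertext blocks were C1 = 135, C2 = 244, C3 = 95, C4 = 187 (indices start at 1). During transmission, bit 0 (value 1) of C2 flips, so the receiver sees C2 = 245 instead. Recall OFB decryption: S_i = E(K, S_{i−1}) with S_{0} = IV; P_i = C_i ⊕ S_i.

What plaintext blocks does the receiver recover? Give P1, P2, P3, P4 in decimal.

Only C2 changed, to 245. In OFB, a change in C_i flips the same bit in P_i only; the keystream is unaffected. Decrypting the received ciphertext:
P1: S = E(K, 57) = 54; 135 ⊕ 54 = 177.
P2: S = E(K, 54) = 215; 245 ⊕ 215 = 34.
P3: S = E(K, 215) = 235; 95 ⊕ 235 = 180.
P4: S = E(K, 235) = 108; 187 ⊕ 108 = 215.
Blocks that differ from the original plaintext: P2.

P1 = 177, P2 = 34, P3 = 180, P4 = 215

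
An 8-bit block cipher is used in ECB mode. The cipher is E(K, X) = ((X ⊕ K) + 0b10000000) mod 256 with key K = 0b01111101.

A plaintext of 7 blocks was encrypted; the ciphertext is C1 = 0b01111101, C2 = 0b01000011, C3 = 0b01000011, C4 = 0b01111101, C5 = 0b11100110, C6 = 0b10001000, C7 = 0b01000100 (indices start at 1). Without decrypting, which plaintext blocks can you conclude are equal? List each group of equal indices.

ECB encrypts each block independently with the same key, so equal ciphertext blocks imply equal plaintext blocks.
C1 = C4 = 0b01111101, so P1 = P4.
C2 = C3 = 0b01000011, so P2 = P3.

P1 = P4; P2 = P3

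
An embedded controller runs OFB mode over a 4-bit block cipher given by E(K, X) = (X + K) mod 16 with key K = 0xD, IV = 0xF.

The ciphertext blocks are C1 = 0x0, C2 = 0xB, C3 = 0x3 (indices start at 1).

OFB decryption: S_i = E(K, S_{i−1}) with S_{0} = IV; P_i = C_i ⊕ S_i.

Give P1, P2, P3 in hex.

P1: S = E(K, 0xF) = 0xC; 0x0 ⊕ 0xC = 0xC.
P2: S = E(K, 0xC) = 0x9; 0xB ⊕ 0x9 = 0x2.
P3: S = E(K, 0x9) = 0x6; 0x3 ⊕ 0x6 = 0x5.

P1 = 0xC, P2 = 0x2, P3 = 0x5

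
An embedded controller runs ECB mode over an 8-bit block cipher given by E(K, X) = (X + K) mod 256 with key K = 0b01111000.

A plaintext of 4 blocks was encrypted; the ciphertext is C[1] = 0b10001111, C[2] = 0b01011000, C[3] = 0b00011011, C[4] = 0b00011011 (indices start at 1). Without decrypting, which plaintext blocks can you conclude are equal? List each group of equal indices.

ECB encrypts each block independently with the same key, so equal ciphertext blocks imply equal plaintext blocks.
C[3] = C[4] = 0b00011011, so P[3] = P[4].

P[3] = P[4]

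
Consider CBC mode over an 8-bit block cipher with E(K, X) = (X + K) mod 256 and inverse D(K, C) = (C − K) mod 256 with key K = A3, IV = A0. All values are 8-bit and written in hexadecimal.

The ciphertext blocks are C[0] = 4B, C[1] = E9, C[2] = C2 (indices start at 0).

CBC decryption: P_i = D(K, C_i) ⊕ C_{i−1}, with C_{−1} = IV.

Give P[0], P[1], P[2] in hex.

P[0] = 08, P[1] = 0D, P[2] = F6

P[0]: D(K, 4B) = A8; A8 ⊕ A0 = 08.
P[1]: D(K, E9) = 46; 46 ⊕ 4B = 0D.
P[2]: D(K, C2) = 1F; 1F ⊕ E9 = F6.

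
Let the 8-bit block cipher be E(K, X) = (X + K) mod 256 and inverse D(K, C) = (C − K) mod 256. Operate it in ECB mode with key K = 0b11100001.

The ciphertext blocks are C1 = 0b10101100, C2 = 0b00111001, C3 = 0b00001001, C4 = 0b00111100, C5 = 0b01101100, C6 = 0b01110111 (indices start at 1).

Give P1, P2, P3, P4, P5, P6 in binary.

ECB decryption: P_i = D(K, C_i).
P1: D(K, 0b10101100) = 0b11001011.
P2: D(K, 0b00111001) = 0b01011000.
P3: D(K, 0b00001001) = 0b00101000.
P4: D(K, 0b00111100) = 0b01011011.
P5: D(K, 0b01101100) = 0b10001011.
P6: D(K, 0b01110111) = 0b10010110.

P1 = 0b11001011, P2 = 0b01011000, P3 = 0b00101000, P4 = 0b01011011, P5 = 0b10001011, P6 = 0b10010110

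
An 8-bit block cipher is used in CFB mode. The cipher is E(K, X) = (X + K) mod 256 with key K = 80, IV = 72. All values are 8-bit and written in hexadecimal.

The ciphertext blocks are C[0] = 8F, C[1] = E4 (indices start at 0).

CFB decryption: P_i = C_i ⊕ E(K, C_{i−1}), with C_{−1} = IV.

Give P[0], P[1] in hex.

P[0]: E(K, 72) = F2; 8F ⊕ F2 = 7D.
P[1]: E(K, 8F) = 0F; E4 ⊕ 0F = EB.

P[0] = 7D, P[1] = EB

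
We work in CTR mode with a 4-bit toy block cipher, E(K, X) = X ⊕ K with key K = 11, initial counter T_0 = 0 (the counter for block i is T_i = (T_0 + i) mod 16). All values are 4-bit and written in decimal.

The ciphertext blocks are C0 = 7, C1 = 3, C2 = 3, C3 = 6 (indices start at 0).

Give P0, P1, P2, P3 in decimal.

CTR decryption: S_i = E(K, T_i) where T_i is the counter for block i; P_i = C_i ⊕ S_i.
P0: T = 0, S = E(K, T) = 11; 7 ⊕ 11 = 12.
P1: T = 1, S = E(K, T) = 10; 3 ⊕ 10 = 9.
P2: T = 2, S = E(K, T) = 9; 3 ⊕ 9 = 10.
P3: T = 3, S = E(K, T) = 8; 6 ⊕ 8 = 14.

P0 = 12, P1 = 9, P2 = 10, P3 = 14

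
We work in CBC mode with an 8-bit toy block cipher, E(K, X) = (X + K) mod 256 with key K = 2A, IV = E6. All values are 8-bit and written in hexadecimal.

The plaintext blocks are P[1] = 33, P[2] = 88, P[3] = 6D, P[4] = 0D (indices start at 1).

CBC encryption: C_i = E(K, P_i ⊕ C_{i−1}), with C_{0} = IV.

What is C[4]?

C[1]: P[1] ⊕ E6 = D5; E(K, D5) = FF.
C[2]: P[2] ⊕ FF = 77; E(K, 77) = A1.
C[3]: P[3] ⊕ A1 = CC; E(K, CC) = F6.
C[4]: P[4] ⊕ F6 = FB; E(K, FB) = 25.

C[4] = 25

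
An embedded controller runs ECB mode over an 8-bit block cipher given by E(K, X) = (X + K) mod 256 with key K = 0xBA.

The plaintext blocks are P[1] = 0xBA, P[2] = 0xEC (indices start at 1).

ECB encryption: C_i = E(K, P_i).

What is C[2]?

C[2] = 0xA6

C[2]: E(K, 0xEC) = 0xA6.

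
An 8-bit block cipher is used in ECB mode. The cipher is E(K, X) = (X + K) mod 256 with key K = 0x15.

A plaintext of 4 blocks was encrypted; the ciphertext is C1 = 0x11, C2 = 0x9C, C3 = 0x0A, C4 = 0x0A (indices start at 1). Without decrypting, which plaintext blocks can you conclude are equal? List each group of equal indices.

P3 = P4

ECB encrypts each block independently with the same key, so equal ciphertext blocks imply equal plaintext blocks.
C3 = C4 = 0x0A, so P3 = P4.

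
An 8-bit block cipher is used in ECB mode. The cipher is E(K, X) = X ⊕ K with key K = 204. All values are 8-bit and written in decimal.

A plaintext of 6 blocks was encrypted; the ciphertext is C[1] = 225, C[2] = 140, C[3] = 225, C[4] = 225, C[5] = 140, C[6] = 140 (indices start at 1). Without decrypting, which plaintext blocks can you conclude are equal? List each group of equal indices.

ECB encrypts each block independently with the same key, so equal ciphertext blocks imply equal plaintext blocks.
C[1] = C[3] = C[4] = 225, so P[1] = P[3] = P[4].
C[2] = C[5] = C[6] = 140, so P[2] = P[5] = P[6].

P[1] = P[3] = P[4]; P[2] = P[5] = P[6]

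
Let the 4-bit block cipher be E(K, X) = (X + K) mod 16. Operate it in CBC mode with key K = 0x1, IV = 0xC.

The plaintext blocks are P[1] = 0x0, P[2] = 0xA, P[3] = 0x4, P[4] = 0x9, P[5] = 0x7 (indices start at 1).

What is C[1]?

CBC encryption: C_i = E(K, P_i ⊕ C_{i−1}), with C_{0} = IV.
C[1]: P[1] ⊕ 0xC = 0xC; E(K, 0xC) = 0xD.

C[1] = 0xD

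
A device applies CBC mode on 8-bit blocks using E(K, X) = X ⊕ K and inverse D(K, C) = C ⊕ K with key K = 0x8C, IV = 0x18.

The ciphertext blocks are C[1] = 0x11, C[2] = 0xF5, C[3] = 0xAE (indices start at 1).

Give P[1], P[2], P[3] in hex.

P[1] = 0x85, P[2] = 0x68, P[3] = 0xD7

CBC decryption: P_i = D(K, C_i) ⊕ C_{i−1}, with C_{0} = IV.
P[1]: D(K, 0x11) = 0x9D; 0x9D ⊕ 0x18 = 0x85.
P[2]: D(K, 0xF5) = 0x79; 0x79 ⊕ 0x11 = 0x68.
P[3]: D(K, 0xAE) = 0x22; 0x22 ⊕ 0xF5 = 0xD7.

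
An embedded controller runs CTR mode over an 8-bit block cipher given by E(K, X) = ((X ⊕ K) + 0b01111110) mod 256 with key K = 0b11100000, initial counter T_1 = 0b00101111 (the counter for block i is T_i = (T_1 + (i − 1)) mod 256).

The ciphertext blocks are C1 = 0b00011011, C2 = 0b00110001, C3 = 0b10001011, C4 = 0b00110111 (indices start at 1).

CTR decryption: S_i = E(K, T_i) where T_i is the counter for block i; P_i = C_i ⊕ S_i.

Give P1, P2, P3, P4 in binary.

P1: T = 0b00101111, S = E(K, T) = 0b01001101; 0b00011011 ⊕ 0b01001101 = 0b01010110.
P2: T = 0b00110000, S = E(K, T) = 0b01001110; 0b00110001 ⊕ 0b01001110 = 0b01111111.
P3: T = 0b00110001, S = E(K, T) = 0b01001111; 0b10001011 ⊕ 0b01001111 = 0b11000100.
P4: T = 0b00110010, S = E(K, T) = 0b01010000; 0b00110111 ⊕ 0b01010000 = 0b01100111.

P1 = 0b01010110, P2 = 0b01111111, P3 = 0b11000100, P4 = 0b01100111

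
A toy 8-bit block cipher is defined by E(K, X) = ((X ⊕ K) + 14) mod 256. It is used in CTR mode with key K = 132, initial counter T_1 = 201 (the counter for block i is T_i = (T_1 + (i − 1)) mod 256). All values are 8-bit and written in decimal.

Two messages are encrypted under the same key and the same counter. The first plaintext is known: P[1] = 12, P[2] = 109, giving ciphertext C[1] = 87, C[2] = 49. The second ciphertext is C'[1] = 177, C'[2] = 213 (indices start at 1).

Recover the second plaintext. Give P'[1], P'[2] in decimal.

P'[1] = 234, P'[2] = 137

In CTR with a reused counter, both messages share the same keystream S_i, so C_i ⊕ C'_i = P_i ⊕ P'_i and thus P'_i = P_i ⊕ C_i ⊕ C'_i.
P'[1]: 12 ⊕ 87 ⊕ 177 = 234.
P'[2]: 109 ⊕ 49 ⊕ 213 = 137.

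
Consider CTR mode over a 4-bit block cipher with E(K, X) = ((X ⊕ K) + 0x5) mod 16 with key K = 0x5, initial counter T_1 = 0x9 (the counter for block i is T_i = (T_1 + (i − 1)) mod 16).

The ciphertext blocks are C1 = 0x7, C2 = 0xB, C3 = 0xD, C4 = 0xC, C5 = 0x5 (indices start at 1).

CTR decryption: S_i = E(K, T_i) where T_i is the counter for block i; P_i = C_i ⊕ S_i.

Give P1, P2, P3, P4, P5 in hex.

P1 = 0x6, P2 = 0xF, P3 = 0xE, P4 = 0x2, P5 = 0x8

P1: T = 0x9, S = E(K, T) = 0x1; 0x7 ⊕ 0x1 = 0x6.
P2: T = 0xA, S = E(K, T) = 0x4; 0xB ⊕ 0x4 = 0xF.
P3: T = 0xB, S = E(K, T) = 0x3; 0xD ⊕ 0x3 = 0xE.
P4: T = 0xC, S = E(K, T) = 0xE; 0xC ⊕ 0xE = 0x2.
P5: T = 0xD, S = E(K, T) = 0xD; 0x5 ⊕ 0xD = 0x8.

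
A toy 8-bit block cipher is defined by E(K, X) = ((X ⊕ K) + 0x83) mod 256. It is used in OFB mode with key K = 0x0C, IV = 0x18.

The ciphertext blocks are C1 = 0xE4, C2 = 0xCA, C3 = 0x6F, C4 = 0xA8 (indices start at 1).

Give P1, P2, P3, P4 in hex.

OFB decryption: S_i = E(K, S_{i−1}) with S_{0} = IV; P_i = C_i ⊕ S_i.
P1: S = E(K, 0x18) = 0x97; 0xE4 ⊕ 0x97 = 0x73.
P2: S = E(K, 0x97) = 0x1E; 0xCA ⊕ 0x1E = 0xD4.
P3: S = E(K, 0x1E) = 0x95; 0x6F ⊕ 0x95 = 0xFA.
P4: S = E(K, 0x95) = 0x1C; 0xA8 ⊕ 0x1C = 0xB4.

P1 = 0x73, P2 = 0xD4, P3 = 0xFA, P4 = 0xB4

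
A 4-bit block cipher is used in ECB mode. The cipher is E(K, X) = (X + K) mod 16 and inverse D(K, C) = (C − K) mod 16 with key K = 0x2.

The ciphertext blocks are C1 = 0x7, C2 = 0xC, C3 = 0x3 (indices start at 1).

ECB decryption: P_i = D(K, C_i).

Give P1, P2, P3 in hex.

P1: D(K, 0x7) = 0x5.
P2: D(K, 0xC) = 0xA.
P3: D(K, 0x3) = 0x1.

P1 = 0x5, P2 = 0xA, P3 = 0x1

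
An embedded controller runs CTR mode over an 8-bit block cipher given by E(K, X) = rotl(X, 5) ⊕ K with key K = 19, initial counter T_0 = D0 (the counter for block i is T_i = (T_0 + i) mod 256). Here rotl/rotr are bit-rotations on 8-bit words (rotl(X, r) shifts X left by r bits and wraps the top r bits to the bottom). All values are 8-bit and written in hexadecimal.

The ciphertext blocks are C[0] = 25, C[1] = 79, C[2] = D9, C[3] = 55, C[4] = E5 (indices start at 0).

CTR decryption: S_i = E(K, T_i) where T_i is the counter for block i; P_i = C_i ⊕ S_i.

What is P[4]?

P[4]: T = D4, S = E(K, T) = 83; E5 ⊕ 83 = 66.

P[4] = 66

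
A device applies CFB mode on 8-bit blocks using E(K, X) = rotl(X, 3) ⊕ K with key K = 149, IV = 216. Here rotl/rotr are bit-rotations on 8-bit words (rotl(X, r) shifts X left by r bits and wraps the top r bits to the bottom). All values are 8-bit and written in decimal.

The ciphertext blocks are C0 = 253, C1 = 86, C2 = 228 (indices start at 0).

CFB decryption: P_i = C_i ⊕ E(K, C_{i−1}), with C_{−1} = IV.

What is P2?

P2 = 195

P2: E(K, 86) = 39; 228 ⊕ 39 = 195.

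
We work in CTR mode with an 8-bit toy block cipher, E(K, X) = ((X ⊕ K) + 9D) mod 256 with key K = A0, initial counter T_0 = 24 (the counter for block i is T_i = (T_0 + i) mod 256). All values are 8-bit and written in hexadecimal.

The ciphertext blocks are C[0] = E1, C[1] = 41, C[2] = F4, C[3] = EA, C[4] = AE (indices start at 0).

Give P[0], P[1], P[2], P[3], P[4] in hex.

P[0] = C0, P[1] = 63, P[2] = D7, P[3] = CE, P[4] = 8B

CTR decryption: S_i = E(K, T_i) where T_i is the counter for block i; P_i = C_i ⊕ S_i.
P[0]: T = 24, S = E(K, T) = 21; E1 ⊕ 21 = C0.
P[1]: T = 25, S = E(K, T) = 22; 41 ⊕ 22 = 63.
P[2]: T = 26, S = E(K, T) = 23; F4 ⊕ 23 = D7.
P[3]: T = 27, S = E(K, T) = 24; EA ⊕ 24 = CE.
P[4]: T = 28, S = E(K, T) = 25; AE ⊕ 25 = 8B.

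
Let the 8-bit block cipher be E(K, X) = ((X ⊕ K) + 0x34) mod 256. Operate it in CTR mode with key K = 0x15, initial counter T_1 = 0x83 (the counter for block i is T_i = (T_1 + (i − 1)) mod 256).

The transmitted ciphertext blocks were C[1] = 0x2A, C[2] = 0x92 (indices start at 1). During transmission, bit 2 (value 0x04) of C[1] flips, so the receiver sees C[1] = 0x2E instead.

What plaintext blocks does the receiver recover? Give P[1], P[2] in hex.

P[1] = 0xE4, P[2] = 0x57

CTR decryption: S_i = E(K, T_i) where T_i is the counter for block i; P_i = C_i ⊕ S_i.
Only C[1] changed, to 0x2E. In CTR, a change in C_i flips the same bit in P_i only; the keystream is unaffected. Decrypting the received ciphertext:
P[1]: T = 0x83, S = E(K, T) = 0xCA; 0x2E ⊕ 0xCA = 0xE4.
P[2]: T = 0x84, S = E(K, T) = 0xC5; 0x92 ⊕ 0xC5 = 0x57.
Blocks that differ from the original plaintext: P[1].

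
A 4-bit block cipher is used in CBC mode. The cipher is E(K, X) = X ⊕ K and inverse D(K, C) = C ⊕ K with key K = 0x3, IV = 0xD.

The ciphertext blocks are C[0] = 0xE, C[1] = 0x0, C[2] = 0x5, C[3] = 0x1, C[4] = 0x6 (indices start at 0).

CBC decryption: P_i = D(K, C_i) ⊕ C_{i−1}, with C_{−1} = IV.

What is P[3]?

P[3]: D(K, 0x1) = 0x2; 0x2 ⊕ 0x5 = 0x7.

P[3] = 0x7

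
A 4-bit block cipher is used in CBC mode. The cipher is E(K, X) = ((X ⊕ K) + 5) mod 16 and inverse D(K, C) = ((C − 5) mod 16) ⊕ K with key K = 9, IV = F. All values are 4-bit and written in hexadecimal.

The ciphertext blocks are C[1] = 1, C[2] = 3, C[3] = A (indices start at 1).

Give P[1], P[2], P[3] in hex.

P[1] = A, P[2] = 6, P[3] = F

CBC decryption: P_i = D(K, C_i) ⊕ C_{i−1}, with C_{0} = IV.
P[1]: D(K, 1) = 5; 5 ⊕ F = A.
P[2]: D(K, 3) = 7; 7 ⊕ 1 = 6.
P[3]: D(K, A) = C; C ⊕ 3 = F.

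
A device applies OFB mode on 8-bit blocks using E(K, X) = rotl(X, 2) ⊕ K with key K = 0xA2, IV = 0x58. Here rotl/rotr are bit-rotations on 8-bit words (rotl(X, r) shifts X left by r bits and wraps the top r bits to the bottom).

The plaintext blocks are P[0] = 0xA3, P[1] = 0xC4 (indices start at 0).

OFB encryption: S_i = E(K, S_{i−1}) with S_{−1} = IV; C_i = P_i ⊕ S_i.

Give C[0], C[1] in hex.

C[0] = 0x60, C[1] = 0x69

C[0]: S = E(K, 0x58) = 0xC3; 0xA3 ⊕ 0xC3 = 0x60.
C[1]: S = E(K, 0xC3) = 0xAD; 0xC4 ⊕ 0xAD = 0x69.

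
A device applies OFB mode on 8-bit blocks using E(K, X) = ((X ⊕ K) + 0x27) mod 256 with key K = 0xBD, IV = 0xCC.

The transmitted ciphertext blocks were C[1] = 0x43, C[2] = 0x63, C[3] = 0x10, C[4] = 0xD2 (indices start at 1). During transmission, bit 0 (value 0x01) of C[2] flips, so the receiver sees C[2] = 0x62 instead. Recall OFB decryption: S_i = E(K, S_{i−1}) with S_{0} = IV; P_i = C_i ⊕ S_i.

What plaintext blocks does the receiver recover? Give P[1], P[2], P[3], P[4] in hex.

P[1] = 0xDB, P[2] = 0x2E, P[3] = 0x08, P[4] = 0x1E

Only C[2] changed, to 0x62. In OFB, a change in C_i flips the same bit in P_i only; the keystream is unaffected. Decrypting the received ciphertext:
P[1]: S = E(K, 0xCC) = 0x98; 0x43 ⊕ 0x98 = 0xDB.
P[2]: S = E(K, 0x98) = 0x4C; 0x62 ⊕ 0x4C = 0x2E.
P[3]: S = E(K, 0x4C) = 0x18; 0x10 ⊕ 0x18 = 0x08.
P[4]: S = E(K, 0x18) = 0xCC; 0xD2 ⊕ 0xCC = 0x1E.
Blocks that differ from the original plaintext: P[2].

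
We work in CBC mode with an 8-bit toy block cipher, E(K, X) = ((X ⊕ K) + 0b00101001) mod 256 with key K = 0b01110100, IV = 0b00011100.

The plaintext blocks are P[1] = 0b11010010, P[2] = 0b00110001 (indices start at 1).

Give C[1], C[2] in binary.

C[1] = 0b11100011, C[2] = 0b11001111

CBC encryption: C_i = E(K, P_i ⊕ C_{i−1}), with C_{0} = IV.
C[1]: P[1] ⊕ 0b00011100 = 0b11001110; E(K, 0b11001110) = 0b11100011.
C[2]: P[2] ⊕ 0b11100011 = 0b11010010; E(K, 0b11010010) = 0b11001111.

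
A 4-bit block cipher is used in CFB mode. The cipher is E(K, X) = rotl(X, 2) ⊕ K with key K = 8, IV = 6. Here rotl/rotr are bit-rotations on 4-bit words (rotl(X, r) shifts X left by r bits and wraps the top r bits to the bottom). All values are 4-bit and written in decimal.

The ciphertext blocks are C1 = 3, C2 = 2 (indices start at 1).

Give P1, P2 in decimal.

P1 = 2, P2 = 6

CFB decryption: P_i = C_i ⊕ E(K, C_{i−1}), with C_{0} = IV.
P1: E(K, 6) = 1; 3 ⊕ 1 = 2.
P2: E(K, 3) = 4; 2 ⊕ 4 = 6.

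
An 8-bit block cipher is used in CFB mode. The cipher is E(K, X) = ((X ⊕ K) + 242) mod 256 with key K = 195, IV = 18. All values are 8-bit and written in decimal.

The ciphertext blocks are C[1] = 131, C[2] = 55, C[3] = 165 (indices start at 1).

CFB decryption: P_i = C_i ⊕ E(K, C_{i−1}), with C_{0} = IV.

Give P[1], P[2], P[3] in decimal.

P[1] = 64, P[2] = 5, P[3] = 67

P[1]: E(K, 18) = 195; 131 ⊕ 195 = 64.
P[2]: E(K, 131) = 50; 55 ⊕ 50 = 5.
P[3]: E(K, 55) = 230; 165 ⊕ 230 = 67.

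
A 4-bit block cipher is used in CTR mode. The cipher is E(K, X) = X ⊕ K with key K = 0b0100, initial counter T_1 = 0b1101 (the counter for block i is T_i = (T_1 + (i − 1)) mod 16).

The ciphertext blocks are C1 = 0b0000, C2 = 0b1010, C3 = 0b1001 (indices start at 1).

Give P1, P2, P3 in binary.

P1 = 0b1001, P2 = 0b0000, P3 = 0b0010

CTR decryption: S_i = E(K, T_i) where T_i is the counter for block i; P_i = C_i ⊕ S_i.
P1: T = 0b1101, S = E(K, T) = 0b1001; 0b0000 ⊕ 0b1001 = 0b1001.
P2: T = 0b1110, S = E(K, T) = 0b1010; 0b1010 ⊕ 0b1010 = 0b0000.
P3: T = 0b1111, S = E(K, T) = 0b1011; 0b1001 ⊕ 0b1011 = 0b0010.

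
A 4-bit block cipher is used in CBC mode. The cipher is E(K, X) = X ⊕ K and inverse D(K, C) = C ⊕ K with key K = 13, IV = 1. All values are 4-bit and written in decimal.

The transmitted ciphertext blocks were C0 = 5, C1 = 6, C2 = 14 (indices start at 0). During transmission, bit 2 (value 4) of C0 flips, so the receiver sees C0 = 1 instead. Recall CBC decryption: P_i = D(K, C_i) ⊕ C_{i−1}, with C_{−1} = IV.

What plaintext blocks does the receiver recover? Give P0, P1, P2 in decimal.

Only C0 changed, to 1. In CBC, a change in C_i garbles P_i and flips the same bit in P_{i+1}. Decrypting the received ciphertext:
P0: D(K, 1) = 12; 12 ⊕ 1 = 13.
P1: D(K, 6) = 11; 11 ⊕ 1 = 10.
P2: D(K, 14) = 3; 3 ⊕ 6 = 5.
Blocks that differ from the original plaintext: P0, P1.

P0 = 13, P1 = 10, P2 = 5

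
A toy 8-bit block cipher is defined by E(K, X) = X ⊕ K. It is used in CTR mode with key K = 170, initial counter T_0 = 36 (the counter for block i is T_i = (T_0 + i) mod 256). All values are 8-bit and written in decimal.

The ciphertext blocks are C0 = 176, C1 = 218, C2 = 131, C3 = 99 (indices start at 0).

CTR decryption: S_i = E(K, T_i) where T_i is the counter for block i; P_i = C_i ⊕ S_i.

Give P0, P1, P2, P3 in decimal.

P0: T = 36, S = E(K, T) = 142; 176 ⊕ 142 = 62.
P1: T = 37, S = E(K, T) = 143; 218 ⊕ 143 = 85.
P2: T = 38, S = E(K, T) = 140; 131 ⊕ 140 = 15.
P3: T = 39, S = E(K, T) = 141; 99 ⊕ 141 = 238.

P0 = 62, P1 = 85, P2 = 15, P3 = 238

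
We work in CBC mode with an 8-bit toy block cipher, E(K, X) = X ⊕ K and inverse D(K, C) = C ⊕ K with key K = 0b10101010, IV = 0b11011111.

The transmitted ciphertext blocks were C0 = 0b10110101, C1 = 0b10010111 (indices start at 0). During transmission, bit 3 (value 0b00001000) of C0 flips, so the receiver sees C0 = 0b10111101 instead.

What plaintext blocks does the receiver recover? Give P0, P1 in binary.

P0 = 0b11001000, P1 = 0b10000000

CBC decryption: P_i = D(K, C_i) ⊕ C_{i−1}, with C_{−1} = IV.
Only C0 changed, to 0b10111101. In CBC, a change in C_i garbles P_i and flips the same bit in P_{i+1}. Decrypting the received ciphertext:
P0: D(K, 0b10111101) = 0b00010111; 0b00010111 ⊕ 0b11011111 = 0b11001000.
P1: D(K, 0b10010111) = 0b00111101; 0b00111101 ⊕ 0b10111101 = 0b10000000.
Blocks that differ from the original plaintext: P0, P1.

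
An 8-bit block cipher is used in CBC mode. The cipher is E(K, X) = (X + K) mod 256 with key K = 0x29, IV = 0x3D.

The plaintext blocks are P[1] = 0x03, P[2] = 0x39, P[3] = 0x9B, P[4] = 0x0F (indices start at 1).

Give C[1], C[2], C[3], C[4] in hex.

CBC encryption: C_i = E(K, P_i ⊕ C_{i−1}), with C_{0} = IV.
C[1]: P[1] ⊕ 0x3D = 0x3E; E(K, 0x3E) = 0x67.
C[2]: P[2] ⊕ 0x67 = 0x5E; E(K, 0x5E) = 0x87.
C[3]: P[3] ⊕ 0x87 = 0x1C; E(K, 0x1C) = 0x45.
C[4]: P[4] ⊕ 0x45 = 0x4A; E(K, 0x4A) = 0x73.

C[1] = 0x67, C[2] = 0x87, C[3] = 0x45, C[4] = 0x73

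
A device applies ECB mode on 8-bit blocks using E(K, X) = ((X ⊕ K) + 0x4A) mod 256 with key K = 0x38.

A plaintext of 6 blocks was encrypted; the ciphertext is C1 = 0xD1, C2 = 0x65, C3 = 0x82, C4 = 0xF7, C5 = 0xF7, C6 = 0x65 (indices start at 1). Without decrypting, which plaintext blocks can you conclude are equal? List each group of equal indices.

ECB encrypts each block independently with the same key, so equal ciphertext blocks imply equal plaintext blocks.
C2 = C6 = 0x65, so P2 = P6.
C4 = C5 = 0xF7, so P4 = P5.

P2 = P6; P4 = P5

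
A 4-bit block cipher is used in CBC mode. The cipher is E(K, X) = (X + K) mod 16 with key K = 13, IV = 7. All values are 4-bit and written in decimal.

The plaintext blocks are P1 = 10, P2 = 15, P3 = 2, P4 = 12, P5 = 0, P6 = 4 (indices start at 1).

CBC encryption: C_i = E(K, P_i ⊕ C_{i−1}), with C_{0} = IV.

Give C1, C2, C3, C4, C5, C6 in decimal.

C1 = 10, C2 = 2, C3 = 13, C4 = 14, C5 = 11, C6 = 12

C1: P1 ⊕ 7 = 13; E(K, 13) = 10.
C2: P2 ⊕ 10 = 5; E(K, 5) = 2.
C3: P3 ⊕ 2 = 0; E(K, 0) = 13.
C4: P4 ⊕ 13 = 1; E(K, 1) = 14.
C5: P5 ⊕ 14 = 14; E(K, 14) = 11.
C6: P6 ⊕ 11 = 15; E(K, 15) = 12.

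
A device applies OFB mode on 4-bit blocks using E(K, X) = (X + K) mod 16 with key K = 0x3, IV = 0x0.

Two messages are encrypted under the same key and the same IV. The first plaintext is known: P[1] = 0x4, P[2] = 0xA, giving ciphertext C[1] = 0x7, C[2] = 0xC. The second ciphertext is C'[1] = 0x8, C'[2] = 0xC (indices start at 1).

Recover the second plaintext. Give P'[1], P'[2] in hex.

In OFB with a reused IV, both messages share the same keystream S_i, so C_i ⊕ C'_i = P_i ⊕ P'_i and thus P'_i = P_i ⊕ C_i ⊕ C'_i.
P'[1]: 0x4 ⊕ 0x7 ⊕ 0x8 = 0xB.
P'[2]: 0xA ⊕ 0xC ⊕ 0xC = 0xA.

P'[1] = 0xB, P'[2] = 0xA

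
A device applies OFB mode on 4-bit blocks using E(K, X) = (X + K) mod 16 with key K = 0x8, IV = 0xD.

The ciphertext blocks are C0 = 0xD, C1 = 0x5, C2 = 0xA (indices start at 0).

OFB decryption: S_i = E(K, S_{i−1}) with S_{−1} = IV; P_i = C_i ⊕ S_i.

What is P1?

P0: S = E(K, 0xD) = 0x5; 0xD ⊕ 0x5 = 0x8.
P1: S = E(K, 0x5) = 0xD; 0x5 ⊕ 0xD = 0x8.

P1 = 0x8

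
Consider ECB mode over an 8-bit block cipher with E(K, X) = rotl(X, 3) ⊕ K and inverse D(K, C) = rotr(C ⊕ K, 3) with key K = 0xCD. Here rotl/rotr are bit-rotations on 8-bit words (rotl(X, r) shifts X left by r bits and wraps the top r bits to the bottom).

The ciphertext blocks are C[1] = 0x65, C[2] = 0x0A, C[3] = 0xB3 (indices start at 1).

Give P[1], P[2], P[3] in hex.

P[1] = 0x15, P[2] = 0xF8, P[3] = 0xCF

ECB decryption: P_i = D(K, C_i).
P[1]: D(K, 0x65) = 0x15.
P[2]: D(K, 0x0A) = 0xF8.
P[3]: D(K, 0xB3) = 0xCF.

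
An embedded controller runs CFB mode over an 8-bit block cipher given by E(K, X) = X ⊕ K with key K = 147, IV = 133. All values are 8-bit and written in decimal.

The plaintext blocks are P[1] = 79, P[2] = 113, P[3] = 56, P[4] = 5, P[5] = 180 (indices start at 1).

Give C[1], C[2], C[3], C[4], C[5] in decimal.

C[1] = 89, C[2] = 187, C[3] = 16, C[4] = 134, C[5] = 161

CFB encryption: C_i = P_i ⊕ E(K, C_{i−1}), with C_{0} = IV.
C[1]: E(K, 133) = 22; 79 ⊕ 22 = 89.
C[2]: E(K, 89) = 202; 113 ⊕ 202 = 187.
C[3]: E(K, 187) = 40; 56 ⊕ 40 = 16.
C[4]: E(K, 16) = 131; 5 ⊕ 131 = 134.
C[5]: E(K, 134) = 21; 180 ⊕ 21 = 161.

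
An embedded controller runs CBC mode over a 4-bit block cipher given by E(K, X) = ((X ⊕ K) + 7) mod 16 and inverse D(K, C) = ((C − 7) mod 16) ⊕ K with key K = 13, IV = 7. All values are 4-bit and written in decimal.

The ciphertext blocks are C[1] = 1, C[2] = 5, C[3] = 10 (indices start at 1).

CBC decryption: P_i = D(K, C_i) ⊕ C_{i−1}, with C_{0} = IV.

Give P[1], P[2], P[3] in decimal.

P[1]: D(K, 1) = 7; 7 ⊕ 7 = 0.
P[2]: D(K, 5) = 3; 3 ⊕ 1 = 2.
P[3]: D(K, 10) = 14; 14 ⊕ 5 = 11.

P[1] = 0, P[2] = 2, P[3] = 11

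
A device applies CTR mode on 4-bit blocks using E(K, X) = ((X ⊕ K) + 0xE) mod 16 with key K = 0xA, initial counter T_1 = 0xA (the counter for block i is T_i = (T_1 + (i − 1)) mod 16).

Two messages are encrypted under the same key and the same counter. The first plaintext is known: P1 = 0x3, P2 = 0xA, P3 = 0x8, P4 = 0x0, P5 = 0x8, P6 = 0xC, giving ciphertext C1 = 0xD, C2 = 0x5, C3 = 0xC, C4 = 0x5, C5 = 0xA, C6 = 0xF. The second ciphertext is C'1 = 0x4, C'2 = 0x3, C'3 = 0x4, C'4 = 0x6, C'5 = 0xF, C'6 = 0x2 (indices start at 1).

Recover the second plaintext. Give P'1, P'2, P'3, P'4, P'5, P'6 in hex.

P'1 = 0xA, P'2 = 0xC, P'3 = 0x0, P'4 = 0x3, P'5 = 0xD, P'6 = 0x1

In CTR with a reused counter, both messages share the same keystream S_i, so C_i ⊕ C'_i = P_i ⊕ P'_i and thus P'_i = P_i ⊕ C_i ⊕ C'_i.
P'1: 0x3 ⊕ 0xD ⊕ 0x4 = 0xA.
P'2: 0xA ⊕ 0x5 ⊕ 0x3 = 0xC.
P'3: 0x8 ⊕ 0xC ⊕ 0x4 = 0x0.
P'4: 0x0 ⊕ 0x5 ⊕ 0x6 = 0x3.
P'5: 0x8 ⊕ 0xA ⊕ 0xF = 0xD.
P'6: 0xC ⊕ 0xF ⊕ 0x2 = 0x1.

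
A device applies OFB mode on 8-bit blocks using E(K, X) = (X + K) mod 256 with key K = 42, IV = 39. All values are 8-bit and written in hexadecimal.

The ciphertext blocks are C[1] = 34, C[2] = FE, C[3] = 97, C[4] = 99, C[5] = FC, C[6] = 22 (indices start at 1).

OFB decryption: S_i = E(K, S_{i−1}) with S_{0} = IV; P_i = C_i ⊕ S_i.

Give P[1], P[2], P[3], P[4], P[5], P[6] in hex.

P[1] = 4F, P[2] = 43, P[3] = 68, P[4] = D8, P[5] = 7F, P[6] = E7

P[1]: S = E(K, 39) = 7B; 34 ⊕ 7B = 4F.
P[2]: S = E(K, 7B) = BD; FE ⊕ BD = 43.
P[3]: S = E(K, BD) = FF; 97 ⊕ FF = 68.
P[4]: S = E(K, FF) = 41; 99 ⊕ 41 = D8.
P[5]: S = E(K, 41) = 83; FC ⊕ 83 = 7F.
P[6]: S = E(K, 83) = C5; 22 ⊕ C5 = E7.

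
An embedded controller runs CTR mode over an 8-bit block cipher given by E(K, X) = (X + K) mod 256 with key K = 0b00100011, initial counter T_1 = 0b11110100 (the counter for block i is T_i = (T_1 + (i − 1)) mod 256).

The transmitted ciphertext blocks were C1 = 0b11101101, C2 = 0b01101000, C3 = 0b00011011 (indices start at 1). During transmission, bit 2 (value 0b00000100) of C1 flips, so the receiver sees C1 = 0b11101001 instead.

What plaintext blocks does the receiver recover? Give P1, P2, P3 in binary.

CTR decryption: S_i = E(K, T_i) where T_i is the counter for block i; P_i = C_i ⊕ S_i.
Only C1 changed, to 0b11101001. In CTR, a change in C_i flips the same bit in P_i only; the keystream is unaffected. Decrypting the received ciphertext:
P1: T = 0b11110100, S = E(K, T) = 0b00010111; 0b11101001 ⊕ 0b00010111 = 0b11111110.
P2: T = 0b11110101, S = E(K, T) = 0b00011000; 0b01101000 ⊕ 0b00011000 = 0b01110000.
P3: T = 0b11110110, S = E(K, T) = 0b00011001; 0b00011011 ⊕ 0b00011001 = 0b00000010.
Blocks that differ from the original plaintext: P1.

P1 = 0b11111110, P2 = 0b01110000, P3 = 0b00000010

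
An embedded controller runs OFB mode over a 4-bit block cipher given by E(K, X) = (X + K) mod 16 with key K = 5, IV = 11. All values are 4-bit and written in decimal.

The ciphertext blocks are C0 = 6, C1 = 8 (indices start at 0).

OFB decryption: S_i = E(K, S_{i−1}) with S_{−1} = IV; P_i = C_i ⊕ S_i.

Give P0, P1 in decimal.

P0 = 6, P1 = 13

P0: S = E(K, 11) = 0; 6 ⊕ 0 = 6.
P1: S = E(K, 0) = 5; 8 ⊕ 5 = 13.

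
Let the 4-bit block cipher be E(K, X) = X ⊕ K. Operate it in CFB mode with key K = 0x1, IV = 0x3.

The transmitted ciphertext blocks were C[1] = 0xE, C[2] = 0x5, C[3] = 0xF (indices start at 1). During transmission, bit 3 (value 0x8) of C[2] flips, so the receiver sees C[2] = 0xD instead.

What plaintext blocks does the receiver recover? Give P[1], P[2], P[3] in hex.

P[1] = 0xC, P[2] = 0x2, P[3] = 0x3

CFB decryption: P_i = C_i ⊕ E(K, C_{i−1}), with C_{0} = IV.
Only C[2] changed, to 0xD. In CFB, a change in C_i flips the same bit in P_i and garbles P_{i+1}. Decrypting the received ciphertext:
P[1]: E(K, 0x3) = 0x2; 0xE ⊕ 0x2 = 0xC.
P[2]: E(K, 0xE) = 0xF; 0xD ⊕ 0xF = 0x2.
P[3]: E(K, 0xD) = 0xC; 0xF ⊕ 0xC = 0x3.
Blocks that differ from the original plaintext: P[2], P[3].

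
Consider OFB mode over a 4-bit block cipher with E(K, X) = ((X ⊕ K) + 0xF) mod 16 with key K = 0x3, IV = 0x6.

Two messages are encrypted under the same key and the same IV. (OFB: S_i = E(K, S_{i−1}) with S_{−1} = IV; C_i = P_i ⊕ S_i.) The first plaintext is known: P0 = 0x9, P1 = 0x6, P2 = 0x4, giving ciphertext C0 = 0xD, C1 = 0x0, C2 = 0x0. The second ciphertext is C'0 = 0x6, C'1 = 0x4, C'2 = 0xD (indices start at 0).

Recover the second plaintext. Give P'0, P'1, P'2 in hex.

P'0 = 0x2, P'1 = 0x2, P'2 = 0x9

In OFB with a reused IV, both messages share the same keystream S_i, so C_i ⊕ C'_i = P_i ⊕ P'_i and thus P'_i = P_i ⊕ C_i ⊕ C'_i.
P'0: 0x9 ⊕ 0xD ⊕ 0x6 = 0x2.
P'1: 0x6 ⊕ 0x0 ⊕ 0x4 = 0x2.
P'2: 0x4 ⊕ 0x0 ⊕ 0xD = 0x9.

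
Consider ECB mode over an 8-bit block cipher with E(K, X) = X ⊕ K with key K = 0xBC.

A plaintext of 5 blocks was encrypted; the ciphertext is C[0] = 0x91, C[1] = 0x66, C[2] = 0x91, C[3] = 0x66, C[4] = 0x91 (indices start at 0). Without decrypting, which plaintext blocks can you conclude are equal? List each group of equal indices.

ECB encrypts each block independently with the same key, so equal ciphertext blocks imply equal plaintext blocks.
C[0] = C[2] = C[4] = 0x91, so P[0] = P[2] = P[4].
C[1] = C[3] = 0x66, so P[1] = P[3].

P[0] = P[2] = P[4]; P[1] = P[3]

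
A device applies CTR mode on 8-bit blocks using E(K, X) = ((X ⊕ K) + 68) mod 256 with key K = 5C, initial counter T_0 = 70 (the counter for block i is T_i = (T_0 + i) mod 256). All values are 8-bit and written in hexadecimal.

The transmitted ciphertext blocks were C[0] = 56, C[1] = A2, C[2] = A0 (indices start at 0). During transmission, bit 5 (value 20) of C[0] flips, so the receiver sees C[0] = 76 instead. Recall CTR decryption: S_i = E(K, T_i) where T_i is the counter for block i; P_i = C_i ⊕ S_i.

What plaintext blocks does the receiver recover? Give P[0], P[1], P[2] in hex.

P[0] = E2, P[1] = 37, P[2] = 36

Only C[0] changed, to 76. In CTR, a change in C_i flips the same bit in P_i only; the keystream is unaffected. Decrypting the received ciphertext:
P[0]: T = 70, S = E(K, T) = 94; 76 ⊕ 94 = E2.
P[1]: T = 71, S = E(K, T) = 95; A2 ⊕ 95 = 37.
P[2]: T = 72, S = E(K, T) = 96; A0 ⊕ 96 = 36.
Blocks that differ from the original plaintext: P[0].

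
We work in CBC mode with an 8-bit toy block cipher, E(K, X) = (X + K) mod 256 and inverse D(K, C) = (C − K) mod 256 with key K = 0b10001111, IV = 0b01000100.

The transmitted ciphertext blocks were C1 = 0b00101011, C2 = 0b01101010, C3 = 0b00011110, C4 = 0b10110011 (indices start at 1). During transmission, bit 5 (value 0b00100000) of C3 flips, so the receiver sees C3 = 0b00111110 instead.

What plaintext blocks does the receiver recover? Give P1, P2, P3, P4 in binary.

CBC decryption: P_i = D(K, C_i) ⊕ C_{i−1}, with C_{0} = IV.
Only C3 changed, to 0b00111110. In CBC, a change in C_i garbles P_i and flips the same bit in P_{i+1}. Decrypting the received ciphertext:
P1: D(K, 0b00101011) = 0b10011100; 0b10011100 ⊕ 0b01000100 = 0b11011000.
P2: D(K, 0b01101010) = 0b11011011; 0b11011011 ⊕ 0b00101011 = 0b11110000.
P3: D(K, 0b00111110) = 0b10101111; 0b10101111 ⊕ 0b01101010 = 0b11000101.
P4: D(K, 0b10110011) = 0b00100100; 0b00100100 ⊕ 0b00111110 = 0b00011010.
Blocks that differ from the original plaintext: P3, P4.

P1 = 0b11011000, P2 = 0b11110000, P3 = 0b11000101, P4 = 0b00011010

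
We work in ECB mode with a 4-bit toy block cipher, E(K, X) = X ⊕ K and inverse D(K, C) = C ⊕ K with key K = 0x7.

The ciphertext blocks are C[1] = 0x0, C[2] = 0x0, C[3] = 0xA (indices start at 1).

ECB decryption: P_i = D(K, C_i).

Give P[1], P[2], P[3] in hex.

P[1]: D(K, 0x0) = 0x7.
P[2]: D(K, 0x0) = 0x7.
P[3]: D(K, 0xA) = 0xD.

P[1] = 0x7, P[2] = 0x7, P[3] = 0xD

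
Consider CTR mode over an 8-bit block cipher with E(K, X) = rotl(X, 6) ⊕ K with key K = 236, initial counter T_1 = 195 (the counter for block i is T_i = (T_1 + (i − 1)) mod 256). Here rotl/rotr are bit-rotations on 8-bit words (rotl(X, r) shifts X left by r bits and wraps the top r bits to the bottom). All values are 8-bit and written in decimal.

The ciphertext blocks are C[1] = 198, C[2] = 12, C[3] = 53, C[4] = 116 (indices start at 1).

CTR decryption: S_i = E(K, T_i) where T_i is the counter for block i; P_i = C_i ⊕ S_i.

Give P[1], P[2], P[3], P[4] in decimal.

P[1] = 218, P[2] = 209, P[3] = 168, P[4] = 41

P[1]: T = 195, S = E(K, T) = 28; 198 ⊕ 28 = 218.
P[2]: T = 196, S = E(K, T) = 221; 12 ⊕ 221 = 209.
P[3]: T = 197, S = E(K, T) = 157; 53 ⊕ 157 = 168.
P[4]: T = 198, S = E(K, T) = 93; 116 ⊕ 93 = 41.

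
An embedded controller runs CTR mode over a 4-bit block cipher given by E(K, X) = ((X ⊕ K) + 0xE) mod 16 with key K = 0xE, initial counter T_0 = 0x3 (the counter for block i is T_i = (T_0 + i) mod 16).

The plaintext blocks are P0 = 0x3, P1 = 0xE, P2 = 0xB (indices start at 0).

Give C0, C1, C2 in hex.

CTR encryption: S_i = E(K, T_i) where T_i is the counter for block i; C_i = P_i ⊕ S_i.
C0: T = 0x3, S = E(K, T) = 0xB; 0x3 ⊕ 0xB = 0x8.
C1: T = 0x4, S = E(K, T) = 0x8; 0xE ⊕ 0x8 = 0x6.
C2: T = 0x5, S = E(K, T) = 0x9; 0xB ⊕ 0x9 = 0x2.

C0 = 0x8, C1 = 0x6, C2 = 0x2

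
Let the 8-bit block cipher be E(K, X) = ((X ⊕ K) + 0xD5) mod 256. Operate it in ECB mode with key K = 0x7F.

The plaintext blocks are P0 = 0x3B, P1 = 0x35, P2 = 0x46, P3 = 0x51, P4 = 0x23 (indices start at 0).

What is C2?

ECB encryption: C_i = E(K, P_i).
C2: E(K, 0x46) = 0x0E.

C2 = 0x0E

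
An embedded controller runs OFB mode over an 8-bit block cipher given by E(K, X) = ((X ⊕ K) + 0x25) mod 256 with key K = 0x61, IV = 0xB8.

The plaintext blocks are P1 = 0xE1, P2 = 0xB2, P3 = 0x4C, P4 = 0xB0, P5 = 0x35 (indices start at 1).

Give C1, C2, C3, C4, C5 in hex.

C1 = 0x1F, C2 = 0x76, C3 = 0x86, C4 = 0x60, C5 = 0xE3

OFB encryption: S_i = E(K, S_{i−1}) with S_{0} = IV; C_i = P_i ⊕ S_i.
C1: S = E(K, 0xB8) = 0xFE; 0xE1 ⊕ 0xFE = 0x1F.
C2: S = E(K, 0xFE) = 0xC4; 0xB2 ⊕ 0xC4 = 0x76.
C3: S = E(K, 0xC4) = 0xCA; 0x4C ⊕ 0xCA = 0x86.
C4: S = E(K, 0xCA) = 0xD0; 0xB0 ⊕ 0xD0 = 0x60.
C5: S = E(K, 0xD0) = 0xD6; 0x35 ⊕ 0xD6 = 0xE3.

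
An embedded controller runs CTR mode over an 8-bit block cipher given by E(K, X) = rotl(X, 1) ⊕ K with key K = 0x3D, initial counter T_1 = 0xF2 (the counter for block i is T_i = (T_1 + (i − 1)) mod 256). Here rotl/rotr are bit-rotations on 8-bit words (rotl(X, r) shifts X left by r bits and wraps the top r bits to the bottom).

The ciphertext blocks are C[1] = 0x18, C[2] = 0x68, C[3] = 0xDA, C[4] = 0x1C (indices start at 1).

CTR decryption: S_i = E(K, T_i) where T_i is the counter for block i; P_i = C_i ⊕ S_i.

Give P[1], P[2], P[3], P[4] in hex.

P[1] = 0xC0, P[2] = 0xB2, P[3] = 0x0E, P[4] = 0xCA

P[1]: T = 0xF2, S = E(K, T) = 0xD8; 0x18 ⊕ 0xD8 = 0xC0.
P[2]: T = 0xF3, S = E(K, T) = 0xDA; 0x68 ⊕ 0xDA = 0xB2.
P[3]: T = 0xF4, S = E(K, T) = 0xD4; 0xDA ⊕ 0xD4 = 0x0E.
P[4]: T = 0xF5, S = E(K, T) = 0xD6; 0x1C ⊕ 0xD6 = 0xCA.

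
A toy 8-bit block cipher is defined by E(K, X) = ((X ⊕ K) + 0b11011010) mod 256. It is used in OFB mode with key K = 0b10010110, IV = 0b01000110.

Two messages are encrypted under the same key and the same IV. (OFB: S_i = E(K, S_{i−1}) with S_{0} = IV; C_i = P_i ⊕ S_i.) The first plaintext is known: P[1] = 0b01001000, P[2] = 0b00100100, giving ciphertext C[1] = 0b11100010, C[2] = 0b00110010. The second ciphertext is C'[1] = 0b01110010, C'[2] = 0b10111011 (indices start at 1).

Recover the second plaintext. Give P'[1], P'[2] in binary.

In OFB with a reused IV, both messages share the same keystream S_i, so C_i ⊕ C'_i = P_i ⊕ P'_i and thus P'_i = P_i ⊕ C_i ⊕ C'_i.
P'[1]: 0b01001000 ⊕ 0b11100010 ⊕ 0b01110010 = 0b11011000.
P'[2]: 0b00100100 ⊕ 0b00110010 ⊕ 0b10111011 = 0b10101101.

P'[1] = 0b11011000, P'[2] = 0b10101101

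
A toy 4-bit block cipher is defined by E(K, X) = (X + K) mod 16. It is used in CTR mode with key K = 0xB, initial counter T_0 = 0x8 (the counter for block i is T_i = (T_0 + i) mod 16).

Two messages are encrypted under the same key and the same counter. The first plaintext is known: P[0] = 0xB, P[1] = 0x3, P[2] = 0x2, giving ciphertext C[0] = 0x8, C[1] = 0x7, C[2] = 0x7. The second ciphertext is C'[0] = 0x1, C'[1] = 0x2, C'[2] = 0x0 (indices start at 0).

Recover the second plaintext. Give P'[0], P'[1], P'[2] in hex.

In CTR with a reused counter, both messages share the same keystream S_i, so C_i ⊕ C'_i = P_i ⊕ P'_i and thus P'_i = P_i ⊕ C_i ⊕ C'_i.
P'[0]: 0xB ⊕ 0x8 ⊕ 0x1 = 0x2.
P'[1]: 0x3 ⊕ 0x7 ⊕ 0x2 = 0x6.
P'[2]: 0x2 ⊕ 0x7 ⊕ 0x0 = 0x5.

P'[0] = 0x2, P'[1] = 0x6, P'[2] = 0x5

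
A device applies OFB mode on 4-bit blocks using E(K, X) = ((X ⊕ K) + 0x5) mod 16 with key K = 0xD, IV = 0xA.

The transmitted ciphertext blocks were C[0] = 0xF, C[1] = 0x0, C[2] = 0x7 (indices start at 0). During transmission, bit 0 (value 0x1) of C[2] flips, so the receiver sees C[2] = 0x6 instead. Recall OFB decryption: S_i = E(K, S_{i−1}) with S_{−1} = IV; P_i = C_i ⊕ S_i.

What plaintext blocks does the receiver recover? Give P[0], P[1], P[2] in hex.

Only C[2] changed, to 0x6. In OFB, a change in C_i flips the same bit in P_i only; the keystream is unaffected. Decrypting the received ciphertext:
P[0]: S = E(K, 0xA) = 0xC; 0xF ⊕ 0xC = 0x3.
P[1]: S = E(K, 0xC) = 0x6; 0x0 ⊕ 0x6 = 0x6.
P[2]: S = E(K, 0x6) = 0x0; 0x6 ⊕ 0x0 = 0x6.
Blocks that differ from the original plaintext: P[2].

P[0] = 0x3, P[1] = 0x6, P[2] = 0x6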